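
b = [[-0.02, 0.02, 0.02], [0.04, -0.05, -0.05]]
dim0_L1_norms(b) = [0.06, 0.07, 0.07]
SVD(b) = [[-0.39, 0.92], [0.92, 0.39]] @ diag([0.08825944747025866, 0.0032046735004763087]) @ [[0.51,-0.61,-0.61], [-0.86,-0.36,-0.36]]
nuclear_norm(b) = 0.09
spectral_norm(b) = 0.09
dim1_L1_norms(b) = [0.06, 0.14]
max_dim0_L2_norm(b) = 0.05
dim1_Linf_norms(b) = [0.02, 0.05]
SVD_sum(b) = [[-0.02, 0.02, 0.02], [0.04, -0.05, -0.05]] + [[-0.00, -0.00, -0.00], [-0.00, -0.0, -0.0]]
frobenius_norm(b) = 0.09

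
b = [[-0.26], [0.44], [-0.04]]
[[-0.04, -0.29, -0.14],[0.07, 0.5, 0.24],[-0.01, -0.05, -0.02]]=b @ [[0.15,1.13,0.54]]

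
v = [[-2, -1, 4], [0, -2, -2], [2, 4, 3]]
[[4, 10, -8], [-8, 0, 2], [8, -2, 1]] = v @ [[-4, 0, 2], [4, -2, 0], [0, 2, -1]]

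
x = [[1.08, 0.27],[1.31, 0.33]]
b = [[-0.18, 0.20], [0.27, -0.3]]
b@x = [[0.07, 0.02], [-0.1, -0.03]]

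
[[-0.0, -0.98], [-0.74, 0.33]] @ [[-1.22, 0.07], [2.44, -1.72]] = [[-2.39, 1.69],  [1.71, -0.62]]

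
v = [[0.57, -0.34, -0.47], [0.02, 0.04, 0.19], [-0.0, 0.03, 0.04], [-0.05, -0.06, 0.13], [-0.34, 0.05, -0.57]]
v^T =[[0.57,0.02,-0.00,-0.05,-0.34], [-0.34,0.04,0.03,-0.06,0.05], [-0.47,0.19,0.04,0.13,-0.57]]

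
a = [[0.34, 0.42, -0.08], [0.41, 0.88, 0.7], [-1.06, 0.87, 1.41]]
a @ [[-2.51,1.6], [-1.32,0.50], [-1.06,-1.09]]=[[-1.32, 0.84], [-2.93, 0.33], [0.02, -2.80]]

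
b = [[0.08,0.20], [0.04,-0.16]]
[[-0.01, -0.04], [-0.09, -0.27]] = b @ [[-1.01, -2.93], [0.34, 0.97]]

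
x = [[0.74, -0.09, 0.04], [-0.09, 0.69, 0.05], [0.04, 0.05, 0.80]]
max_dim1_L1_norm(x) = 0.89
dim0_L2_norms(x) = [0.75, 0.7, 0.8]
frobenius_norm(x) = 1.30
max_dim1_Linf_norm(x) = 0.8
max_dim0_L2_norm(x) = 0.8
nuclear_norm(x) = 2.23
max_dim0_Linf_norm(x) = 0.8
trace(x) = 2.23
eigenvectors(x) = [[-0.58,-0.77,0.28],[-0.76,0.63,0.17],[0.31,0.11,0.95]]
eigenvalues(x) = [0.6, 0.81, 0.82]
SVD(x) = [[0.28, -0.77, -0.58], [0.17, 0.63, -0.76], [0.95, 0.11, 0.31]] @ diag([0.8207755041893998, 0.8082238590459357, 0.6010006367646651]) @ [[0.28, 0.17, 0.95], [-0.77, 0.63, 0.11], [-0.58, -0.76, 0.31]]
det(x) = 0.40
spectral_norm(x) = 0.82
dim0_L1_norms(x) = [0.87, 0.83, 0.89]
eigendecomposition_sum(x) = [[0.2, 0.26, -0.11], [0.26, 0.34, -0.14], [-0.11, -0.14, 0.06]] + [[0.47, -0.39, -0.07], [-0.39, 0.32, 0.06], [-0.07, 0.06, 0.01]] + [[0.06, 0.04, 0.22], [0.04, 0.02, 0.13], [0.22, 0.13, 0.73]]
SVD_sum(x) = [[0.06, 0.04, 0.22], [0.04, 0.02, 0.13], [0.22, 0.13, 0.73]] + [[0.47, -0.39, -0.07],[-0.39, 0.32, 0.06],[-0.07, 0.06, 0.01]] + [[0.2, 0.26, -0.11], [0.26, 0.34, -0.14], [-0.11, -0.14, 0.06]]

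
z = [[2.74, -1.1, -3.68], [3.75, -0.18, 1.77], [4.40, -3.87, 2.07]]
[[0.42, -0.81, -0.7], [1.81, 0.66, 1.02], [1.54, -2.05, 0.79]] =z @ [[0.42, 0.16, 0.15], [0.16, 0.77, 0.11], [0.15, 0.11, 0.27]]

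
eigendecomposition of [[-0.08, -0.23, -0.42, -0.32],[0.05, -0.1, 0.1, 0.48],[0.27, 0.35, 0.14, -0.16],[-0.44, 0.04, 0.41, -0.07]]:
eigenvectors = [[-0.32-0.03j, -0.32+0.03j, -0.49+0.00j, (-0.54+0j)], [(0.75+0j), 0.75-0.00j, (0.64+0j), (0.6+0j)], [(-0.51-0.09j), -0.51+0.09j, (-0.46+0j), (-0.37+0j)], [0.02+0.25j, 0.02-0.25j, (0.38+0j), (0.46+0j)]]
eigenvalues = [(-0.17+0.15j), (-0.17-0.15j), (0.07+0j), (0.16+0j)]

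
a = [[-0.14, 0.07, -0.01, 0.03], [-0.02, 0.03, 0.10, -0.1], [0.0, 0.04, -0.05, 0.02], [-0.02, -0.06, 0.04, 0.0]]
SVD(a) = [[-0.94,0.27,-0.18,-0.09], [0.18,0.91,0.33,0.16], [-0.24,-0.26,0.45,0.82], [0.15,0.17,-0.81,0.54]] @ diag([0.16319451512715216, 0.15391672436924547, 0.08101064111532809, 0.0038037110745879946]) @ [[0.77, -0.49, 0.28, -0.31], [-0.39, 0.17, 0.70, -0.57], [0.44, 0.78, -0.25, -0.37], [-0.27, -0.35, -0.61, -0.66]]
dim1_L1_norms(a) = [0.25, 0.25, 0.11, 0.12]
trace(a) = -0.16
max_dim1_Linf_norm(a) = 0.14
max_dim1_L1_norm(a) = 0.25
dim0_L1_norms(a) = [0.18, 0.2, 0.2, 0.15]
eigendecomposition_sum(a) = [[(-0.07+0.01j),(0.03+0.06j),(-0.01-0.11j),(0.02+0.07j)], [-0.01-0.02j,-0.02+0.02j,0.04-0.01j,-0.02+0.02j], [(-0+0.02j),(0.01-0.01j),-0.03-0.00j,(0.02-0j)], [-0.01-0.02j,(-0.01+0.01j),(0.03-0.02j),(-0.02+0.01j)]] + [[-0.07-0.01j, (0.03-0.06j), -0.01+0.11j, (0.02-0.07j)], [-0.01+0.02j, (-0.02-0.02j), (0.04+0.01j), -0.02-0.02j], [-0.00-0.02j, 0.01+0.01j, (-0.03+0j), (0.02+0j)], [(-0.01+0.02j), -0.01-0.01j, 0.03+0.02j, -0.02-0.01j]] + [[0.00-0.00j, (-0+0j), -0.00+0.00j, -0.00+0.00j], [-0j, -0.00+0.00j, -0.00+0.00j, (-0+0j)], [-0j, (-0+0j), -0.00+0.00j, -0.00+0.00j], [0.00-0.00j, -0.00+0.00j, -0.00+0.00j, (-0+0j)]] + [[(-0-0j), (0.01-0j), (0.01+0j), (-0.01-0j)], [-0.00-0.00j, 0.06-0.00j, (0.03+0j), (-0.06-0j)], [(-0-0j), (0.01-0j), (0.01+0j), -0.01-0.00j], [0.00+0.00j, -0.04+0.00j, -0.02-0.00j, (0.03+0j)]]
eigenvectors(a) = [[0.88+0.00j,0.88-0.00j,-0.28+0.00j,-0.18+0.00j], [0.10+0.31j,(0.1-0.31j),-0.35+0.00j,-0.85+0.00j], [0.02-0.21j,(0.02+0.21j),-0.60+0.00j,-0.16+0.00j], [(0.11+0.24j),0.11-0.24j,(-0.66+0j),0.47+0.00j]]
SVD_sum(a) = [[-0.12, 0.07, -0.04, 0.05], [0.02, -0.01, 0.01, -0.01], [-0.03, 0.02, -0.01, 0.01], [0.02, -0.01, 0.01, -0.01]] + [[-0.02, 0.01, 0.03, -0.02], [-0.05, 0.02, 0.10, -0.08], [0.02, -0.01, -0.03, 0.02], [-0.01, 0.0, 0.02, -0.01]] + [[-0.01, -0.01, 0.0, 0.01],[0.01, 0.02, -0.01, -0.01],[0.02, 0.03, -0.01, -0.01],[-0.03, -0.05, 0.02, 0.02]] + [[0.00,0.00,0.0,0.0], [-0.00,-0.00,-0.00,-0.0], [-0.0,-0.00,-0.00,-0.0], [-0.00,-0.00,-0.00,-0.0]]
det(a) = -0.00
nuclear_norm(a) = 0.40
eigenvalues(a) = [(-0.13+0.04j), (-0.13-0.04j), (-0+0j), (0.1+0j)]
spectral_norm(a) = 0.16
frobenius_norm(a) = 0.24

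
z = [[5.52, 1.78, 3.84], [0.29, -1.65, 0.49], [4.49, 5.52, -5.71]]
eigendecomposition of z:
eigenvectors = [[-0.94, -0.28, 0.46], [-0.05, -0.07, -0.74], [-0.35, 0.96, -0.49]]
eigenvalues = [7.06, -7.39, -1.51]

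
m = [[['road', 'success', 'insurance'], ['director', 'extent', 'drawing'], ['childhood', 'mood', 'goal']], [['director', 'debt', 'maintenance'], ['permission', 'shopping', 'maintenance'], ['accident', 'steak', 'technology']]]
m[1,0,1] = 'debt'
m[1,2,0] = 'accident'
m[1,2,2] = 'technology'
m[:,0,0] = ['road', 'director']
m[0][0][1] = 'success'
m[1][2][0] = 'accident'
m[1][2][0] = 'accident'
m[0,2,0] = 'childhood'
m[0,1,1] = 'extent'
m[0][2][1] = 'mood'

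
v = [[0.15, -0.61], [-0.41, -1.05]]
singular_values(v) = [1.25, 0.33]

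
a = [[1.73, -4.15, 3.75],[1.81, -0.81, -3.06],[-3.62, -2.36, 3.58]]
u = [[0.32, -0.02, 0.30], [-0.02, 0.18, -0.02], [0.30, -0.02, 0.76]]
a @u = [[1.76, -0.86, 3.45],[-0.32, -0.12, -1.77],[-0.04, -0.42, 1.68]]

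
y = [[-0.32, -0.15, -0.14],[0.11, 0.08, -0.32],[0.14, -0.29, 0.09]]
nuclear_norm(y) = 1.05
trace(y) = -0.15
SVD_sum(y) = [[-0.10, 0.08, -0.17], [-0.11, 0.08, -0.18], [0.12, -0.09, 0.19]] + [[-0.24, -0.19, 0.06], [0.15, 0.12, -0.04], [-0.07, -0.06, 0.02]] + [[0.02, -0.03, -0.03], [0.08, -0.12, -0.10], [0.09, -0.14, -0.12]]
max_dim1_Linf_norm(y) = 0.32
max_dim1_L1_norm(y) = 0.61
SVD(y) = [[-0.54, 0.83, 0.18], [-0.58, -0.51, 0.64], [0.62, 0.24, 0.75]] @ diag([0.3974309948624788, 0.37676088118476964, 0.278028492661267]) @ [[0.49, -0.36, 0.79], [-0.76, -0.62, 0.18], [0.43, -0.69, -0.58]]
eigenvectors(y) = [[0.73+0.00j, 0.73-0.00j, (0.01+0j)],  [(-0.11-0.47j), (-0.11+0.47j), -0.72+0.00j],  [(-0.14-0.45j), (-0.14+0.45j), (0.7+0j)]]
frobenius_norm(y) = 0.61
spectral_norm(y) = 0.40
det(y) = 0.04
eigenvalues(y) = [(-0.27+0.18j), (-0.27-0.18j), (0.39+0j)]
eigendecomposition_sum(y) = [[(-0.16+0.05j), (-0.07-0.1j), -0.07-0.11j],[(0.06+0.1j), -0.06+0.06j, (-0.06+0.06j)],[(0.07+0.09j), (-0.05+0.07j), (-0.05+0.07j)]] + [[-0.16-0.05j, (-0.07+0.1j), (-0.07+0.11j)], [(0.06-0.1j), (-0.06-0.06j), -0.06-0.06j], [(0.07-0.09j), -0.05-0.07j, (-0.05-0.07j)]] + [[0.00+0.00j, (-0+0j), 0j], [-0.01-0.00j, 0.19-0.00j, -0.20-0.00j], [(0.01+0j), -0.19+0.00j, 0.20+0.00j]]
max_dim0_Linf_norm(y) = 0.32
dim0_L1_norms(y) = [0.57, 0.52, 0.55]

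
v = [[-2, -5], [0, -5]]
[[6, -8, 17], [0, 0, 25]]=v@[[-3, 4, 4], [0, 0, -5]]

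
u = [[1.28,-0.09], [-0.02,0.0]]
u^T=[[1.28, -0.02], [-0.09, 0.00]]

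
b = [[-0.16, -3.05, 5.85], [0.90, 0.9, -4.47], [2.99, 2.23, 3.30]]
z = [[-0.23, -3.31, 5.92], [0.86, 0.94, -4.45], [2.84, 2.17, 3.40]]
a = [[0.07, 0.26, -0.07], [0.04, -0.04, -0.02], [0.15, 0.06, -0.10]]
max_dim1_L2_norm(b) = 6.6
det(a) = 0.00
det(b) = 43.75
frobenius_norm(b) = 9.48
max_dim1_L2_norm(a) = 0.28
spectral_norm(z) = 8.45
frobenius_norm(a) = 0.34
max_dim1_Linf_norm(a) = 0.26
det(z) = 43.80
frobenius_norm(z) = 9.58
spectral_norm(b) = 8.31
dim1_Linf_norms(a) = [0.26, 0.04, 0.15]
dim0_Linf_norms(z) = [2.84, 3.31, 5.92]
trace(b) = 4.04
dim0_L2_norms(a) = [0.17, 0.27, 0.12]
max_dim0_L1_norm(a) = 0.36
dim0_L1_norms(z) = [3.93, 6.42, 13.77]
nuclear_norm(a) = 0.46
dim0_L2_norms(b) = [3.13, 3.88, 8.07]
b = z + a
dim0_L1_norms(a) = [0.26, 0.36, 0.19]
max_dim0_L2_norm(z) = 8.15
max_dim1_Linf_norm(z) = 5.92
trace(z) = 4.11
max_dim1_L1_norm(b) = 9.06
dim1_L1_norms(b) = [9.06, 6.27, 8.52]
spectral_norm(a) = 0.31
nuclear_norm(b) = 13.91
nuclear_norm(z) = 14.00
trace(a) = -0.07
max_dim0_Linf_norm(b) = 5.85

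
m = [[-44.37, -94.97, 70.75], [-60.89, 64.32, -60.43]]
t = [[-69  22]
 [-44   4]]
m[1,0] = -60.89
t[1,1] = 4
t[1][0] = -44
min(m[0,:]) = -94.97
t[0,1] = 22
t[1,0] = -44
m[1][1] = 64.32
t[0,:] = [-69, 22]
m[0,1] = -94.97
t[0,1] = 22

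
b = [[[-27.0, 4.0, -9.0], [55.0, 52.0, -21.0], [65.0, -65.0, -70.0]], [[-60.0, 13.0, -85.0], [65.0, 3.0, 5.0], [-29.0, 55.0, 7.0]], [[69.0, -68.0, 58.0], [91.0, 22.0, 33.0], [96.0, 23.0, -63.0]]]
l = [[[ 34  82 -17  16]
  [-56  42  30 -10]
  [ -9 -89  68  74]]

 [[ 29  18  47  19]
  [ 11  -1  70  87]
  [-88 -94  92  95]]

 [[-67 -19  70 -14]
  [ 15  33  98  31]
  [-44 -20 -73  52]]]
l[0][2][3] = 74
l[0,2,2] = 68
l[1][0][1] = 18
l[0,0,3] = 16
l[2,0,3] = -14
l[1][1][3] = 87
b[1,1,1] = 3.0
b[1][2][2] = 7.0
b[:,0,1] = [4.0, 13.0, -68.0]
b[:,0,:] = [[-27.0, 4.0, -9.0], [-60.0, 13.0, -85.0], [69.0, -68.0, 58.0]]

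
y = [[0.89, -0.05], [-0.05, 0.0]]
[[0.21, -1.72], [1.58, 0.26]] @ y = [[0.27, -0.01], [1.39, -0.08]]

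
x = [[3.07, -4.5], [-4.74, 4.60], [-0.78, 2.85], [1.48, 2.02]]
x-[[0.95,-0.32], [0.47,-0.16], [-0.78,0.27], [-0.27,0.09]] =[[2.12, -4.18], [-5.21, 4.76], [0.0, 2.58], [1.75, 1.93]]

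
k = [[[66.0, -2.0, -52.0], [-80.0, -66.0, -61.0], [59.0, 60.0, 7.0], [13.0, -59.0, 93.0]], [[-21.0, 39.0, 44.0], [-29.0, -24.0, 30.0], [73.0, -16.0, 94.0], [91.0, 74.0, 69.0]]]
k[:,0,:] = [[66.0, -2.0, -52.0], [-21.0, 39.0, 44.0]]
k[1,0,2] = 44.0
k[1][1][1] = -24.0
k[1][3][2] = 69.0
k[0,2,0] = 59.0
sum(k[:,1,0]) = -109.0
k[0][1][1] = -66.0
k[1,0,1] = 39.0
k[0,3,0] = 13.0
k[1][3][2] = 69.0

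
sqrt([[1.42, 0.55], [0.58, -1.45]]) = [[1.19+0.04j,(0.22-0.22j)], [0.23-0.23j,0.04+1.20j]]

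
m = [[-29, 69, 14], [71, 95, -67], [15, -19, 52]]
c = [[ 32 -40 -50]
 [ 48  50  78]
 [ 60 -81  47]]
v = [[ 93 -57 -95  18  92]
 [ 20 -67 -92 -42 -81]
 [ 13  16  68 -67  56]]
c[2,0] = 60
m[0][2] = 14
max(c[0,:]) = 32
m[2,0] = 15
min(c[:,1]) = -81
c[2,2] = 47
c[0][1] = -40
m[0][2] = 14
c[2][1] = -81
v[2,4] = 56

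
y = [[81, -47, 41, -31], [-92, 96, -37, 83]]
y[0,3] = -31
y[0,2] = 41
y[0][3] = -31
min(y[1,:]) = -92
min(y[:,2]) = -37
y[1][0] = -92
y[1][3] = 83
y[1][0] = -92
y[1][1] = 96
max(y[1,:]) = 96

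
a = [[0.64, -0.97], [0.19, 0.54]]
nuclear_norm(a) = 1.65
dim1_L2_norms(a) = [1.16, 0.57]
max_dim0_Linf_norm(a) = 0.97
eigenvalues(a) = [(0.59+0.43j), (0.59-0.43j)]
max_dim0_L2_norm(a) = 1.11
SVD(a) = [[-0.94, 0.33],[0.33, 0.94]] @ diag([1.2205372167016721, 0.4341530866481722]) @ [[-0.44, 0.9],[0.9, 0.44]]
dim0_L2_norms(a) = [0.67, 1.11]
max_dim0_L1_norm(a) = 1.51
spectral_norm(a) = 1.22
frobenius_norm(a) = 1.30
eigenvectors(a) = [[0.91+0.00j,0.91-0.00j], [(0.05-0.4j),(0.05+0.4j)]]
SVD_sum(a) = [[0.51,  -1.03], [-0.18,  0.36]] + [[0.13, 0.06], [0.37, 0.18]]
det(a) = 0.53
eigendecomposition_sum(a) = [[(0.32+0.18j), (-0.48+0.67j)], [0.10-0.13j, 0.27+0.25j]] + [[(0.32-0.18j), -0.48-0.67j],  [0.10+0.13j, 0.27-0.25j]]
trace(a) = 1.18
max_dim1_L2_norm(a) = 1.16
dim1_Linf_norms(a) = [0.97, 0.54]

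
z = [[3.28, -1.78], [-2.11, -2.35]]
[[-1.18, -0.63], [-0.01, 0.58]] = z@[[-0.24, -0.22], [0.22, -0.05]]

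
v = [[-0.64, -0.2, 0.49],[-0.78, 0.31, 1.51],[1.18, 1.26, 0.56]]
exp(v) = [[0.76,0.15,0.56], [0.15,3.0,3.1], [1.17,2.64,3.85]]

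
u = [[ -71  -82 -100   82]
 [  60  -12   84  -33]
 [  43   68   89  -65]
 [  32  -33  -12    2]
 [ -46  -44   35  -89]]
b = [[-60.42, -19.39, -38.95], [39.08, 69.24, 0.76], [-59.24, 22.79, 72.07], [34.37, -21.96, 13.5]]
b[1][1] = 69.24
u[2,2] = 89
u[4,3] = -89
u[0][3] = 82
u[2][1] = 68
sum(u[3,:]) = -11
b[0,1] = -19.39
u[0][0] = -71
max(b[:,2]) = 72.07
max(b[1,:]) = 69.24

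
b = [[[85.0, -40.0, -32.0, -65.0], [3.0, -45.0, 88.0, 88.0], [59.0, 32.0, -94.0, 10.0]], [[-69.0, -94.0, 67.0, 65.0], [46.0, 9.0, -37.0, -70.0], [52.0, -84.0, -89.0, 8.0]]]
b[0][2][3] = 10.0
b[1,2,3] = 8.0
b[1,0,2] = 67.0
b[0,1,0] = 3.0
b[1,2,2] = -89.0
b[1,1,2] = -37.0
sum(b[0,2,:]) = 7.0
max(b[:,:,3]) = 88.0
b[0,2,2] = -94.0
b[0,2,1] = 32.0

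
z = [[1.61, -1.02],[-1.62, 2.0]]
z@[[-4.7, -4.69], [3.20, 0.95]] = [[-10.83, -8.52], [14.01, 9.50]]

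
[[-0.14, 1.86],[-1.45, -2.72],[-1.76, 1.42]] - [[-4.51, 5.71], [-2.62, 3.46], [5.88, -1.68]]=[[4.37, -3.85], [1.17, -6.18], [-7.64, 3.10]]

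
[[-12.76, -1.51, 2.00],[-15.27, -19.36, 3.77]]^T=[[-12.76, -15.27], [-1.51, -19.36], [2.00, 3.77]]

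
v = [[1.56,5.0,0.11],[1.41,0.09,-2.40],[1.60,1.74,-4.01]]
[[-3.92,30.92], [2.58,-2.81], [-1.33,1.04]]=v@ [[3.48, 3.18], [-1.89, 5.12], [0.9, 3.23]]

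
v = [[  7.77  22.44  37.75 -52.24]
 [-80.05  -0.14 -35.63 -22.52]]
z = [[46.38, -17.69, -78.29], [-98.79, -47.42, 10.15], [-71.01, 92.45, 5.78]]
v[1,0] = -80.05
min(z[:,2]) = -78.29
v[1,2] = -35.63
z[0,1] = -17.69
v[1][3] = -22.52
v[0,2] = 37.75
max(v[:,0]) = 7.77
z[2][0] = -71.01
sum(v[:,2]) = 2.1199999999999974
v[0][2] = 37.75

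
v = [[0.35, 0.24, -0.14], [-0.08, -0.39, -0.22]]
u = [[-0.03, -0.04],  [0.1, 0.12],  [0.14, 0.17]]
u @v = [[-0.01,  0.01,  0.01], [0.03,  -0.02,  -0.04], [0.04,  -0.03,  -0.06]]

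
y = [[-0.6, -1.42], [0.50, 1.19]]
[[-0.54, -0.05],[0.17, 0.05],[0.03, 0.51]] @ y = [[0.3, 0.71], [-0.08, -0.18], [0.24, 0.56]]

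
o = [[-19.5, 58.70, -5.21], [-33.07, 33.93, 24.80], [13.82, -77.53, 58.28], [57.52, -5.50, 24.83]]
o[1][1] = 33.93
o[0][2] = -5.21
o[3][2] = 24.83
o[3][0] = 57.52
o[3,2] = 24.83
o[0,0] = -19.5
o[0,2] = -5.21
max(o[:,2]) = 58.28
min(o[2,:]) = -77.53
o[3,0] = 57.52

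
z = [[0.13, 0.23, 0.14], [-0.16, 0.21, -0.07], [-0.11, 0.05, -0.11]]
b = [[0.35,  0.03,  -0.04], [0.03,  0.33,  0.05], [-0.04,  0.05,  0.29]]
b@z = [[0.05, 0.08, 0.05],[-0.05, 0.08, -0.02],[-0.05, 0.02, -0.04]]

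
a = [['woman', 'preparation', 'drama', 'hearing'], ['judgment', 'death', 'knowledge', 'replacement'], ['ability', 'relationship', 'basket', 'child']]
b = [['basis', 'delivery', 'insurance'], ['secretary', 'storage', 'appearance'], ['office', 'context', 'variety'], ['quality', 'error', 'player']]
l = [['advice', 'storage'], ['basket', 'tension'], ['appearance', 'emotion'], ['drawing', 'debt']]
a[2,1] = 'relationship'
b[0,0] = 'basis'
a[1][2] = 'knowledge'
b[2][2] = 'variety'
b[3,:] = ['quality', 'error', 'player']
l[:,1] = ['storage', 'tension', 'emotion', 'debt']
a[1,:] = ['judgment', 'death', 'knowledge', 'replacement']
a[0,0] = 'woman'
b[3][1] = 'error'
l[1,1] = 'tension'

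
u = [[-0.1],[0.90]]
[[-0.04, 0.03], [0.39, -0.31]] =u @ [[0.43,-0.34]]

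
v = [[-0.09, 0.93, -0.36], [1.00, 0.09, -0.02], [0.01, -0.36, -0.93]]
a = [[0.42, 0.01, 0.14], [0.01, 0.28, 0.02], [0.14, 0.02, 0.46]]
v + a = [[0.33, 0.94, -0.22],[1.01, 0.37, 0.0],[0.15, -0.34, -0.47]]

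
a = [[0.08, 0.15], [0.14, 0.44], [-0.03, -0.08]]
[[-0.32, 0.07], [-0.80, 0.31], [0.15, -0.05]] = a@[[-1.35, -1.26], [-1.38, 1.11]]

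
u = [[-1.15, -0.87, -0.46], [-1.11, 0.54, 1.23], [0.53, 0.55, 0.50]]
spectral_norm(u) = 1.77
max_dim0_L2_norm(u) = 1.68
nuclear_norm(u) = 3.56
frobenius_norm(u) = 2.48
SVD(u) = [[-0.58, 0.64, 0.51], [-0.78, -0.61, -0.13], [0.22, -0.47, 0.85]] @ diag([1.7671979318111968, 1.7421138597733234, 0.05523377035764329]) @ [[0.94,  0.12,  -0.33],[-0.18,  -0.66,  -0.73],[0.3,  -0.75,  0.59]]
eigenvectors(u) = [[0.75, 0.32, -0.35],  [0.58, -0.75, 0.88],  [-0.34, 0.57, 0.32]]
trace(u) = -0.11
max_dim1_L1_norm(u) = 2.88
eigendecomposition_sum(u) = [[-1.22, -0.50, 0.02], [-0.94, -0.39, 0.02], [0.55, 0.23, -0.01]] + [[0.02,-0.0,0.03], [-0.04,0.01,-0.06], [0.03,-0.01,0.05]] + [[0.05,-0.37,-0.51],[-0.13,0.92,1.28],[-0.05,0.33,0.46]]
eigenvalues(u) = [-1.61, 0.07, 1.43]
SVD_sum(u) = [[-0.96, -0.12, 0.34], [-1.29, -0.16, 0.45], [0.37, 0.05, -0.13]] + [[-0.19, -0.73, -0.81], [0.19, 0.70, 0.78], [0.14, 0.54, 0.6]] + [[0.01,-0.02,0.02],[-0.0,0.01,-0.0],[0.01,-0.04,0.03]]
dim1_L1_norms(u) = [2.48, 2.88, 1.58]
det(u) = -0.17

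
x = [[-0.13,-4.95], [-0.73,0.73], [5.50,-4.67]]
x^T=[[-0.13, -0.73, 5.5], [-4.95, 0.73, -4.67]]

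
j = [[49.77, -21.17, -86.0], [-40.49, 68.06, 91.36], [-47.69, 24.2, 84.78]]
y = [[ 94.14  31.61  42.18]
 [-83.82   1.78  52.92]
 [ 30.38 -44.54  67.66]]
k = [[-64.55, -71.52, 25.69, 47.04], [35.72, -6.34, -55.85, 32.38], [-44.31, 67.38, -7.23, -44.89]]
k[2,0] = -44.31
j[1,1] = 68.06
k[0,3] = 47.04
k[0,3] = 47.04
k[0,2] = 25.69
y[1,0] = -83.82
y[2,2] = 67.66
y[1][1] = 1.78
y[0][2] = 42.18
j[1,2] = 91.36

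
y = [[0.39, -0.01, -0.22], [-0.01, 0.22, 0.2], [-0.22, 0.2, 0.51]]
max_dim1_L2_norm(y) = 0.59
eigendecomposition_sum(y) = [[0.20, -0.12, -0.30], [-0.12, 0.07, 0.19], [-0.30, 0.19, 0.46]] + [[0.18,0.13,0.07], [0.13,0.10,0.05], [0.07,0.05,0.02]] + [[0.01, -0.02, 0.02], [-0.02, 0.05, -0.03], [0.02, -0.03, 0.02]]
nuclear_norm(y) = 1.12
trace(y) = 1.12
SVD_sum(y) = [[0.20, -0.12, -0.3], [-0.12, 0.07, 0.19], [-0.3, 0.19, 0.46]] + [[0.18, 0.13, 0.07], [0.13, 0.1, 0.05], [0.07, 0.05, 0.02]] + [[0.01, -0.02, 0.02], [-0.02, 0.05, -0.03], [0.02, -0.03, 0.02]]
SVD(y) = [[-0.52, -0.78, 0.36], [0.32, -0.57, -0.76], [0.79, -0.28, 0.54]] @ diag([0.7337616986660976, 0.3040329840286962, 0.08220531730520626]) @ [[-0.52, 0.32, 0.79], [-0.78, -0.57, -0.28], [0.36, -0.76, 0.54]]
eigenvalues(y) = [0.73, 0.3, 0.08]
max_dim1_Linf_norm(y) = 0.51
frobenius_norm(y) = 0.80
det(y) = 0.02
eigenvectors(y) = [[-0.52, 0.78, 0.36], [0.32, 0.57, -0.76], [0.79, 0.28, 0.54]]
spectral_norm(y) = 0.73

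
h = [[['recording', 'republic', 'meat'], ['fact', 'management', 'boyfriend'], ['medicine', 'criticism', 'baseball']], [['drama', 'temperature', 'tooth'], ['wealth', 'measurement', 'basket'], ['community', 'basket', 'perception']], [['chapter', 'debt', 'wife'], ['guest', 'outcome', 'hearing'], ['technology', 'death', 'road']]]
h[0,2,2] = 'baseball'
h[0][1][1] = 'management'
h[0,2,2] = 'baseball'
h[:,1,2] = ['boyfriend', 'basket', 'hearing']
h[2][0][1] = 'debt'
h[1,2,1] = 'basket'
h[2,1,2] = 'hearing'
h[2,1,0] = 'guest'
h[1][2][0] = 'community'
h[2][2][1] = 'death'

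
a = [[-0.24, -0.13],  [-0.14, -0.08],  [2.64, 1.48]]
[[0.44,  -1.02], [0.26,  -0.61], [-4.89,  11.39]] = a@ [[-1.08, 2.04], [-1.38, 4.06]]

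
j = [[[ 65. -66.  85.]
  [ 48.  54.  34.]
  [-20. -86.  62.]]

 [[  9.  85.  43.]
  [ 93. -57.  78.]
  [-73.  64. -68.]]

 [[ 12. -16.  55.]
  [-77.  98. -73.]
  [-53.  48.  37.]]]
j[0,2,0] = -20.0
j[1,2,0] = -73.0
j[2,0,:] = [12.0, -16.0, 55.0]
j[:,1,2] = [34.0, 78.0, -73.0]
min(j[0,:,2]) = 34.0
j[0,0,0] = 65.0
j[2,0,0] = 12.0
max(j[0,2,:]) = 62.0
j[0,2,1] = -86.0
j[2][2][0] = -53.0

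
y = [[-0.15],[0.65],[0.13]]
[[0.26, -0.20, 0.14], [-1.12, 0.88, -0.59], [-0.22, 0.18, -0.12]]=y @[[-1.72,1.36,-0.9]]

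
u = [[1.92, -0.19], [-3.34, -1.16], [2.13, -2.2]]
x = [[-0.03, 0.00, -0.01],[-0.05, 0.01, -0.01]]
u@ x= [[-0.05, -0.00, -0.02], [0.16, -0.01, 0.04], [0.05, -0.02, 0.00]]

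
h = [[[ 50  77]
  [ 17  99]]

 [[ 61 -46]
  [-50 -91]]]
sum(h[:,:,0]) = 78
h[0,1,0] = 17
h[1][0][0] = 61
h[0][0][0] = 50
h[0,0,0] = 50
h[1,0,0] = 61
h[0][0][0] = 50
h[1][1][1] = -91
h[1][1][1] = -91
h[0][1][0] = 17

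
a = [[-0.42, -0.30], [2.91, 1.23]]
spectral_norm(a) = 3.20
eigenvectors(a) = [[(0.27-0.14j), (0.27+0.14j)], [-0.95+0.00j, (-0.95-0j)]]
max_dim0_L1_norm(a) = 3.33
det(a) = 0.36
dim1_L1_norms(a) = [0.72, 4.14]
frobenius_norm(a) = 3.20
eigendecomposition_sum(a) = [[-0.21+0.60j,(-0.15+0.14j)], [(1.46-1.34j),(0.62-0.16j)]] + [[-0.21-0.60j, -0.15-0.14j], [(1.46+1.34j), 0.62+0.16j]]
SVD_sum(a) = [[-0.46, -0.20], [2.9, 1.25]] + [[0.04, -0.10], [0.01, -0.02]]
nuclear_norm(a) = 3.31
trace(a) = 0.81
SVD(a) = [[-0.16, 0.99], [0.99, 0.16]] @ diag([3.1992170193498453, 0.11140225806639047]) @ [[0.92,0.39], [0.39,-0.92]]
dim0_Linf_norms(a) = [2.91, 1.23]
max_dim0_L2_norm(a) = 2.94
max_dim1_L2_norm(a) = 3.16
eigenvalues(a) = [(0.4+0.44j), (0.4-0.44j)]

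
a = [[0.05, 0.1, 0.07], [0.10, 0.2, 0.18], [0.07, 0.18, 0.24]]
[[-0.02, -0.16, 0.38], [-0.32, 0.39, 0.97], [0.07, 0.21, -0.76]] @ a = [[0.01, 0.03, 0.06], [0.09, 0.22, 0.28], [-0.03, -0.09, -0.14]]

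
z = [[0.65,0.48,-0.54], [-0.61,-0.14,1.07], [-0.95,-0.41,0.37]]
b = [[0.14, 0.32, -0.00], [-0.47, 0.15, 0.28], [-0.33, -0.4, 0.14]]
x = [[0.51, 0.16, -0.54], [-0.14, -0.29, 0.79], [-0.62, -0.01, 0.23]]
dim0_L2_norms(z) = [1.3, 0.65, 1.25]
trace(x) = 0.45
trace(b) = 0.43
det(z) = -0.19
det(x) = -0.01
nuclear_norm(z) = 2.59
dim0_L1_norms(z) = [2.21, 1.03, 1.98]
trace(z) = 0.88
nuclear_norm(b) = 1.22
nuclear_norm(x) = 1.76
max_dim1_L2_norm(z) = 1.24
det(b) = 0.01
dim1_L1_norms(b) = [0.46, 0.9, 0.87]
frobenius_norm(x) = 1.32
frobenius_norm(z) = 1.92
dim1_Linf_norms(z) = [0.65, 1.07, 0.95]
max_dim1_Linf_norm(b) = 0.47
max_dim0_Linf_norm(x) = 0.79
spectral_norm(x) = 1.20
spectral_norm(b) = 0.70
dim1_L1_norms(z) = [1.67, 1.82, 1.73]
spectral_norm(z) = 1.82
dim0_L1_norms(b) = [0.94, 0.87, 0.42]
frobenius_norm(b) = 0.86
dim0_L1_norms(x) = [1.27, 0.46, 1.56]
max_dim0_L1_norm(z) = 2.21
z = b + x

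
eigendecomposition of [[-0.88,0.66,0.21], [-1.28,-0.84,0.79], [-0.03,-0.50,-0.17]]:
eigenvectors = [[0.09-0.51j,0.09+0.51j,0.47+0.00j],[0.79+0.00j,(0.79-0j),(0.15+0j)],[0.17+0.27j,(0.17-0.27j),0.87+0.00j]]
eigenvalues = [(-0.81+1.09j), (-0.81-1.09j), (-0.27+0j)]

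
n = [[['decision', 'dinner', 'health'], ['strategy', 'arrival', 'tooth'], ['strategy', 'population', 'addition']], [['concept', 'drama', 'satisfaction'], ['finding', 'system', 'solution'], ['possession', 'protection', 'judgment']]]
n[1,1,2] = 'solution'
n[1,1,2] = 'solution'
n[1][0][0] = 'concept'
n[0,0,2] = 'health'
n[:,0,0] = ['decision', 'concept']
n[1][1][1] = 'system'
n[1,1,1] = 'system'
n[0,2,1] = 'population'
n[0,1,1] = 'arrival'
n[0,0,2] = 'health'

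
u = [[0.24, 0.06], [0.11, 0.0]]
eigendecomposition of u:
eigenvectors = [[0.92,  -0.22], [0.38,  0.98]]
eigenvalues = [0.26, -0.02]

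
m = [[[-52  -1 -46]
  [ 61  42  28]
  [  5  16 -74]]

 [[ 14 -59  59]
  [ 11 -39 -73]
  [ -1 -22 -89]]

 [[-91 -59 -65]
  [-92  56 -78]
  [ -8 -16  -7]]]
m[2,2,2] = -7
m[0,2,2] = -74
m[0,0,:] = [-52, -1, -46]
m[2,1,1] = 56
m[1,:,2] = [59, -73, -89]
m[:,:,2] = [[-46, 28, -74], [59, -73, -89], [-65, -78, -7]]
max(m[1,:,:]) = 59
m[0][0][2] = -46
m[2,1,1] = 56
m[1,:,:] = [[14, -59, 59], [11, -39, -73], [-1, -22, -89]]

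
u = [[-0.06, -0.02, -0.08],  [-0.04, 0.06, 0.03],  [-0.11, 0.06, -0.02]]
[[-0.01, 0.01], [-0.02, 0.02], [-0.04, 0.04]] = u @ [[0.22, -0.24], [-0.19, 0.16], [0.05, 0.0]]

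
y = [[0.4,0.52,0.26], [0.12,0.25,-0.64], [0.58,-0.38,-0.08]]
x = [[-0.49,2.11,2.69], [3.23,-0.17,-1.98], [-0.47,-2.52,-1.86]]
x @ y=[[1.62, -0.75, -1.69], [0.12, 2.39, 1.11], [-1.57, -0.17, 1.64]]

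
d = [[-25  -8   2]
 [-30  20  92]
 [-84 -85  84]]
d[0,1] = -8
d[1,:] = [-30, 20, 92]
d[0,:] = [-25, -8, 2]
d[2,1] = -85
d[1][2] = 92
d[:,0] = [-25, -30, -84]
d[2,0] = -84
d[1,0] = -30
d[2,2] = 84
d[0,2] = 2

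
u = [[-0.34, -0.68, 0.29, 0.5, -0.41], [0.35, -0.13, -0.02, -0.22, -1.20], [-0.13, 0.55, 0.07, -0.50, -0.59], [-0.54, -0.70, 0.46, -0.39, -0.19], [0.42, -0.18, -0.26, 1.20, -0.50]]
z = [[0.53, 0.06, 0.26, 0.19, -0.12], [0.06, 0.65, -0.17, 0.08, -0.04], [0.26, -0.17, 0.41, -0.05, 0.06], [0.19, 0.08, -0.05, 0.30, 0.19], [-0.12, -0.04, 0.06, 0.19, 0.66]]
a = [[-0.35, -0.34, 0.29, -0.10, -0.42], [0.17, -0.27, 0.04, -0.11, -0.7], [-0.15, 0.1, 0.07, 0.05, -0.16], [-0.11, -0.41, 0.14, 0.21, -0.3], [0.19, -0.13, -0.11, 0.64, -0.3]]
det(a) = -0.00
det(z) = 0.00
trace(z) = 2.55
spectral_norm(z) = 0.78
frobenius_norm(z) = 1.34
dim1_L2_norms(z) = [0.63, 0.68, 0.52, 0.41, 0.7]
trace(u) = -1.29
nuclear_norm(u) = 4.86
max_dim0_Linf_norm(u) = 1.2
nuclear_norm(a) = 2.58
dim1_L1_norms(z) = [1.16, 1.0, 0.95, 0.81, 1.07]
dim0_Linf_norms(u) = [0.54, 0.7, 0.46, 1.2, 1.2]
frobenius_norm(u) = 2.60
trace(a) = -0.64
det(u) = 0.01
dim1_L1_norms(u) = [2.22, 1.92, 1.84, 2.28, 2.56]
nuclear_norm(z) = 2.55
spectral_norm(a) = 1.12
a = z @ u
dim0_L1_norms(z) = [1.16, 1.0, 0.95, 0.81, 1.07]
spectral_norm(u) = 1.65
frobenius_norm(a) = 1.44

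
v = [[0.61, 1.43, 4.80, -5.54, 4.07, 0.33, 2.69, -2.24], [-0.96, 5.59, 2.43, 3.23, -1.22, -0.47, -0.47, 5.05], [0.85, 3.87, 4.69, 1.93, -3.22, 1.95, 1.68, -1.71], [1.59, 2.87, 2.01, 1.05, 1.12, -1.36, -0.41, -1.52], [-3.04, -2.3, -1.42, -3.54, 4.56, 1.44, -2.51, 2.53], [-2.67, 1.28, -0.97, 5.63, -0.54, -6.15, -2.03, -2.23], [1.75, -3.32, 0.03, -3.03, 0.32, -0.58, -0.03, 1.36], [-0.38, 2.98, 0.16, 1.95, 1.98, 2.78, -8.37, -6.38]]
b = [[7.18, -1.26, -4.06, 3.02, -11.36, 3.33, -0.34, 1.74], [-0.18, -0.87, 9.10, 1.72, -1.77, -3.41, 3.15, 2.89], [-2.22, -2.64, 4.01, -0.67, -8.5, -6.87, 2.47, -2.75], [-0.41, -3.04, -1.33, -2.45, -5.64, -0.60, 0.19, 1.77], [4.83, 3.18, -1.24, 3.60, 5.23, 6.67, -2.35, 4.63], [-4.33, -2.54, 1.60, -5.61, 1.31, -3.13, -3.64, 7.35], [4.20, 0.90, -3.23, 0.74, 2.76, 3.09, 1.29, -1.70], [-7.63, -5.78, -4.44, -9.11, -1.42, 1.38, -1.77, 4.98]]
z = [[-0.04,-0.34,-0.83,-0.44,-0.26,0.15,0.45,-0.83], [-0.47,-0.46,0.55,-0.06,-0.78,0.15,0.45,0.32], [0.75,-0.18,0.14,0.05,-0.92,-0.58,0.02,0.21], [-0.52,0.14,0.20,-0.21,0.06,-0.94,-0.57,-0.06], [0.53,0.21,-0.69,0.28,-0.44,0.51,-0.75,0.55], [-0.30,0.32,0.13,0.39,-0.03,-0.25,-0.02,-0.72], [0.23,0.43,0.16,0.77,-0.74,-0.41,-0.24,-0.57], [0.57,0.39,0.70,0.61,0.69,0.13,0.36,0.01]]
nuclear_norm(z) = 9.03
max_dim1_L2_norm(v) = 11.63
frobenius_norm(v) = 23.62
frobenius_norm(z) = 3.76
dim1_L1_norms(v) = [21.71, 19.42, 19.9, 11.93, 21.34, 21.5, 10.42, 24.98]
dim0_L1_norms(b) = [30.98, 20.21, 29.01, 26.92, 37.99, 28.48, 15.2, 27.81]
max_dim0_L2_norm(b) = 16.58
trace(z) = -1.49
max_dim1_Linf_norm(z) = 0.94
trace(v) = 3.94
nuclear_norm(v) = 56.25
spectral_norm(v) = 13.76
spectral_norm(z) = 1.80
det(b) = -6.32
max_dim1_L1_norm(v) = 24.98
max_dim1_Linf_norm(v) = 8.37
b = v @ z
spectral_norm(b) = 20.55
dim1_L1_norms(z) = [3.34, 3.24, 2.85, 2.7, 3.96, 2.16, 3.55, 3.46]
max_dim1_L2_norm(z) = 1.48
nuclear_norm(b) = 71.24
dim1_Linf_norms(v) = [5.54, 5.59, 4.69, 2.87, 4.56, 6.15, 3.32, 8.37]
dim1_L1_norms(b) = [32.29, 23.09, 30.13, 15.43, 31.73, 29.51, 17.91, 36.51]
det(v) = -309265.91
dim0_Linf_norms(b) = [7.63, 5.78, 9.1, 9.11, 11.36, 6.87, 3.64, 7.35]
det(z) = 0.00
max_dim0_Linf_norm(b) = 11.36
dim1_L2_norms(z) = [1.41, 1.29, 1.36, 1.26, 1.48, 0.97, 1.4, 1.4]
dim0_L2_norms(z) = [1.34, 0.93, 1.44, 1.2, 1.66, 1.33, 1.22, 1.41]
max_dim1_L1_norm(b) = 36.51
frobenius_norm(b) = 33.43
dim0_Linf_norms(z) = [0.75, 0.46, 0.83, 0.77, 0.92, 0.94, 0.75, 0.83]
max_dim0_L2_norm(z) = 1.66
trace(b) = 16.24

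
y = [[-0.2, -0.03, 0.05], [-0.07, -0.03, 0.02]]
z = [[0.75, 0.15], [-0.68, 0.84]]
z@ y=[[-0.16,  -0.03,  0.04], [0.08,  -0.0,  -0.02]]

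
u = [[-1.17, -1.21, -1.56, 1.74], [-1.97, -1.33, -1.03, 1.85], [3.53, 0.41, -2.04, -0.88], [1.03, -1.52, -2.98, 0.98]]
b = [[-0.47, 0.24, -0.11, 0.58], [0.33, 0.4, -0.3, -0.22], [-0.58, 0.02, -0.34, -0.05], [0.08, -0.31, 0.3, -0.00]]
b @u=[[0.29, -0.68, -1.02, 0.29], [-2.46, -0.72, 0.34, 1.36], [-0.61, 0.61, 1.73, -0.72], [1.58, 0.44, -0.42, -0.70]]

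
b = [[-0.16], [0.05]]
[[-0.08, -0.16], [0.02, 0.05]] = b@[[0.47, 0.97]]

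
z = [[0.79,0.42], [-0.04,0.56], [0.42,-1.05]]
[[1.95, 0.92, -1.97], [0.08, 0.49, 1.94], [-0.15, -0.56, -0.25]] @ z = [[0.68, 3.40], [0.86, -1.73], [-0.20, -0.11]]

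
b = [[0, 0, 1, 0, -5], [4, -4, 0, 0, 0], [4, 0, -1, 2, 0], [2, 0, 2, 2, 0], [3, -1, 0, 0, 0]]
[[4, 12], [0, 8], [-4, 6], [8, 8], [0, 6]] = b @ [[0, 2], [0, 0], [4, 2], [0, 0], [0, -2]]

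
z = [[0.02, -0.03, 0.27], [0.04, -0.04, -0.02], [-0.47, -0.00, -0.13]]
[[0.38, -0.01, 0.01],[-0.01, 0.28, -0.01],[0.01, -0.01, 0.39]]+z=[[0.40, -0.04, 0.28], [0.03, 0.24, -0.03], [-0.46, -0.01, 0.26]]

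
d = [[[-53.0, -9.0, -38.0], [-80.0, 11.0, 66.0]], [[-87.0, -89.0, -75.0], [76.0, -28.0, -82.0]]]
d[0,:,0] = [-53.0, -80.0]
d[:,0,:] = [[-53.0, -9.0, -38.0], [-87.0, -89.0, -75.0]]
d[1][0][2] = -75.0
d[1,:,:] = [[-87.0, -89.0, -75.0], [76.0, -28.0, -82.0]]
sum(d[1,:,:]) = -285.0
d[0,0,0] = -53.0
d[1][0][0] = -87.0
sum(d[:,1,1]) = -17.0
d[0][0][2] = -38.0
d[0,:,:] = [[-53.0, -9.0, -38.0], [-80.0, 11.0, 66.0]]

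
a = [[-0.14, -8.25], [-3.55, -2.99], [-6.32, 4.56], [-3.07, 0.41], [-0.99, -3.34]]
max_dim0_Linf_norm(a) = 8.25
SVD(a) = [[-0.74,0.32], [-0.17,0.56], [0.58,0.62], [0.12,0.37], [-0.27,0.25]] @ diag([10.656817558807715, 7.649943759158465]) @ [[-0.28, 0.96], [-0.96, -0.28]]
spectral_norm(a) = 10.66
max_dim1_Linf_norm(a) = 8.25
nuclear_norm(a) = 18.31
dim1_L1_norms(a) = [8.39, 6.54, 10.88, 3.48, 4.33]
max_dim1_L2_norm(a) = 8.25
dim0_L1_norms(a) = [14.07, 19.55]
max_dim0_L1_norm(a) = 19.55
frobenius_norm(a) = 13.12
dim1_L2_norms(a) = [8.25, 4.64, 7.79, 3.1, 3.48]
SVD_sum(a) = [[2.24,-7.55], [0.53,-1.78], [-1.75,5.91], [-0.36,1.21], [0.83,-2.8]] + [[-2.38,-0.70], [-4.08,-1.21], [-4.57,-1.35], [-2.71,-0.8], [-1.82,-0.54]]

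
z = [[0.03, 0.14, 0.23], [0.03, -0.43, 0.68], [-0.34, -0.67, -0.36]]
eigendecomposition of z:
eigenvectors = [[-0.90+0.00j,(-0.21-0.14j),(-0.21+0.14j)],[0.37+0.00j,0.08-0.66j,0.08+0.66j],[(0.23+0j),(0.7+0j),(0.7-0j)]]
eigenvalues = [(-0.08+0j), (-0.34+0.7j), (-0.34-0.7j)]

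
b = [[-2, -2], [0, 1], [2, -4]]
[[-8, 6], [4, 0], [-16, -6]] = b@[[0, -3], [4, 0]]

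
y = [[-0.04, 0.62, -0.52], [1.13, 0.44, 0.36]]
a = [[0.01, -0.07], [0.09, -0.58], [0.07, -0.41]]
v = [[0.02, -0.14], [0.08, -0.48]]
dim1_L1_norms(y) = [1.18, 1.93]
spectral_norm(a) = 0.72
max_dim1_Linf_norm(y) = 1.13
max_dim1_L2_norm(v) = 0.49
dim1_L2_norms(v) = [0.14, 0.49]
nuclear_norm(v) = 0.51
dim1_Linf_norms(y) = [0.62, 1.13]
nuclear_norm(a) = 0.73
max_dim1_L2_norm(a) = 0.59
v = y @ a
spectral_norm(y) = 1.27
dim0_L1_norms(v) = [0.1, 0.62]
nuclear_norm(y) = 2.07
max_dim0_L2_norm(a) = 0.71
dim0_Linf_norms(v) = [0.08, 0.48]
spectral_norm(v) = 0.51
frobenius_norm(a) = 0.72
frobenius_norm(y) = 1.50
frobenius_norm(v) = 0.51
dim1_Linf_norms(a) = [0.07, 0.58, 0.41]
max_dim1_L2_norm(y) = 1.26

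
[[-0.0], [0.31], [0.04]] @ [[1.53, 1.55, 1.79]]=[[0.0, 0.0, 0.0], [0.47, 0.48, 0.55], [0.06, 0.06, 0.07]]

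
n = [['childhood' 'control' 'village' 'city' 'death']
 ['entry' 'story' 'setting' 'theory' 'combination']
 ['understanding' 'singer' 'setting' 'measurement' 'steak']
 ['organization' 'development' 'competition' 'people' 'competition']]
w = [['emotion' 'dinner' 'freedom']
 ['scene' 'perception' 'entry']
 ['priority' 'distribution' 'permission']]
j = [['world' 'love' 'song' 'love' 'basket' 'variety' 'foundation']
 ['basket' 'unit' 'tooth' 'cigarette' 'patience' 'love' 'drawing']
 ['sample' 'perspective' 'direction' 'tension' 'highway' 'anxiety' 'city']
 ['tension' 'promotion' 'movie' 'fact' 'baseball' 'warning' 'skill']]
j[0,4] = 'basket'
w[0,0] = 'emotion'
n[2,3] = 'measurement'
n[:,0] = ['childhood', 'entry', 'understanding', 'organization']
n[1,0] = 'entry'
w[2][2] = 'permission'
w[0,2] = 'freedom'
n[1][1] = 'story'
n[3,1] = 'development'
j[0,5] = 'variety'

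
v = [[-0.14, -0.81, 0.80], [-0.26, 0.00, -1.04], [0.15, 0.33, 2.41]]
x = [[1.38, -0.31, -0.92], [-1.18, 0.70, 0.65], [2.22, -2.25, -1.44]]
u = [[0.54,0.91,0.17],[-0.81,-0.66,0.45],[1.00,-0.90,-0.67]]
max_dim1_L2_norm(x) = 3.47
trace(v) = 2.27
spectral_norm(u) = 1.58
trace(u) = -0.79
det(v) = -0.50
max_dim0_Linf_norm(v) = 2.41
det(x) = -0.31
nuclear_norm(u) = 3.31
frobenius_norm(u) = 2.17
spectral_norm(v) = 2.75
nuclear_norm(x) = 4.96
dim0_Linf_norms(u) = [1.0, 0.91, 0.67]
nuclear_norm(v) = 3.85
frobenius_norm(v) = 2.90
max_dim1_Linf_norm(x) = 2.25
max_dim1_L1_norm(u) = 2.57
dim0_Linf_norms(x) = [2.22, 2.25, 1.44]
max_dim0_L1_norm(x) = 4.78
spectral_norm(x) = 4.07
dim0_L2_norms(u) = [1.4, 1.44, 0.82]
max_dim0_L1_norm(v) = 4.25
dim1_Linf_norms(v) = [0.81, 1.04, 2.41]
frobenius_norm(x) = 4.15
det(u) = 0.61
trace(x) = 0.64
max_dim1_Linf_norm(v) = 2.41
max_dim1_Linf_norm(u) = 1.0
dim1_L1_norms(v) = [1.75, 1.3, 2.89]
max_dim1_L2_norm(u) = 1.5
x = v @ u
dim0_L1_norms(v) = [0.55, 1.14, 4.25]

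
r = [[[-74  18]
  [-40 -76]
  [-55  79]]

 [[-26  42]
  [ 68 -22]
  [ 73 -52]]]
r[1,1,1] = -22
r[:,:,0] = [[-74, -40, -55], [-26, 68, 73]]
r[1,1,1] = -22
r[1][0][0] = -26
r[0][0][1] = 18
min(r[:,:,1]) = -76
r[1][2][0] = 73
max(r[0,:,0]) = -40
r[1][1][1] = -22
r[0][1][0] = -40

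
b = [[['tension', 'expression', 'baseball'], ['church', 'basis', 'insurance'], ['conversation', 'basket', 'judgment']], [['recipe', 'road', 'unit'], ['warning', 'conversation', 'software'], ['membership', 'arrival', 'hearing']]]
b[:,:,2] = [['baseball', 'insurance', 'judgment'], ['unit', 'software', 'hearing']]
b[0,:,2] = ['baseball', 'insurance', 'judgment']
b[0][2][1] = 'basket'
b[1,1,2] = 'software'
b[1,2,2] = 'hearing'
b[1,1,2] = 'software'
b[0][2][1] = 'basket'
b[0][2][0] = 'conversation'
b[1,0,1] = 'road'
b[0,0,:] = ['tension', 'expression', 'baseball']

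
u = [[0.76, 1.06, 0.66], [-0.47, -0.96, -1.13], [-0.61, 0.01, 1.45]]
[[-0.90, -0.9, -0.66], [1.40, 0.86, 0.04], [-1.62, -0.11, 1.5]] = u@[[0.56,-0.96,-0.60], [-0.7,0.14,-0.68], [-0.88,-0.48,0.79]]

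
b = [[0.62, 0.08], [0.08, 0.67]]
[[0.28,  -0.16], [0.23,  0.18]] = b@[[0.41, -0.29], [0.29, 0.3]]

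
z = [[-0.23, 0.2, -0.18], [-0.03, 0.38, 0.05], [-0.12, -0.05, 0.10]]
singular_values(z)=[0.46, 0.25, 0.16]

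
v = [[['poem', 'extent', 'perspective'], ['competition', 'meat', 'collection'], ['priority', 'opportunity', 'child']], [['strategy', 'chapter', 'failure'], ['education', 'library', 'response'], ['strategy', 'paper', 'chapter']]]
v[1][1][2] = 'response'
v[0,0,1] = 'extent'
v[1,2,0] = 'strategy'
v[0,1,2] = 'collection'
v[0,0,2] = 'perspective'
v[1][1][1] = 'library'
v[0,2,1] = 'opportunity'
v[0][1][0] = 'competition'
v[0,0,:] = ['poem', 'extent', 'perspective']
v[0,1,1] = 'meat'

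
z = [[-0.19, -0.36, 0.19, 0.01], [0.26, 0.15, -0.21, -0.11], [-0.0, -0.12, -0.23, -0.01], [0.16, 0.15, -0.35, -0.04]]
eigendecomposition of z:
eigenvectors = [[(-0.09+0j), -0.71+0.00j, -0.71-0.00j, (0.53+0j)], [(-0.41+0j), 0.29+0.51j, 0.29-0.51j, (-0.21+0j)], [(-0.68+0j), (-0.2-0.04j), (-0.2+0.04j), (0.08+0j)], [-0.60+0.00j, 0.32+0.06j, 0.32-0.06j, (0.82+0j)]]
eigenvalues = [(-0.31+0j), 0.27j, -0.27j, (-0.01+0j)]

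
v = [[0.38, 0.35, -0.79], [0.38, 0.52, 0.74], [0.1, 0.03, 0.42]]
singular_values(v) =[1.17, 0.82, 0.08]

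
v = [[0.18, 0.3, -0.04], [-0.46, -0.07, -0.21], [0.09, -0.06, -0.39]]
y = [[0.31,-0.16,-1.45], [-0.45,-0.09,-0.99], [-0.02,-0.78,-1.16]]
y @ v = [[-0.00, 0.19, 0.59], [-0.13, -0.07, 0.42], [0.25, 0.12, 0.62]]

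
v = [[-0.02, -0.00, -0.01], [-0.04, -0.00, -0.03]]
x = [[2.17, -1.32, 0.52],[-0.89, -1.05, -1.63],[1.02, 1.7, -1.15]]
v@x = [[-0.05, 0.01, 0.00],[-0.12, 0.00, 0.01]]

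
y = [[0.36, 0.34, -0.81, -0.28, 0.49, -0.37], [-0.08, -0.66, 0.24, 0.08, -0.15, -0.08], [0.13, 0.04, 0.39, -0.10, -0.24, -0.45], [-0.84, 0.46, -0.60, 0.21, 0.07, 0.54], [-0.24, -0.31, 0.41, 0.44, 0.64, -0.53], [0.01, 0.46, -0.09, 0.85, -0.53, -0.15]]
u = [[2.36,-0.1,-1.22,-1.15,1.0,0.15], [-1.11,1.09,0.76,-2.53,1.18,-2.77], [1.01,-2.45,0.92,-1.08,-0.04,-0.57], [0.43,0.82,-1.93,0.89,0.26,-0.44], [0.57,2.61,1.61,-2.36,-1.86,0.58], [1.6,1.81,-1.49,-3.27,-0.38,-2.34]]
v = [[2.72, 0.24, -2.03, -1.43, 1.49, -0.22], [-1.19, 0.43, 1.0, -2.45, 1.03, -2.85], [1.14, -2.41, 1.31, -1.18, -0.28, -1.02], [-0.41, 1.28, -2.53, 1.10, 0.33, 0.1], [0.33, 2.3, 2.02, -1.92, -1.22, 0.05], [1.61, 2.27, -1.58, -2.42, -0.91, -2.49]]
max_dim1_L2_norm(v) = 4.81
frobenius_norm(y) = 2.53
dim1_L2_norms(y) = [1.16, 0.73, 0.66, 1.27, 1.1, 1.12]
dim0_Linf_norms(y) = [0.84, 0.66, 0.81, 0.85, 0.64, 0.54]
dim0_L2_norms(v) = [3.6, 4.26, 4.45, 4.49, 2.41, 3.93]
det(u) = 106.75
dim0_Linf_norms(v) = [2.72, 2.41, 2.53, 2.45, 1.49, 2.85]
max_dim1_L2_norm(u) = 4.94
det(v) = -50.27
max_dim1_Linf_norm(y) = 0.85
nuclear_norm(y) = 5.63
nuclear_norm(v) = 20.16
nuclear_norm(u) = 19.29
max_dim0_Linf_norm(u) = 3.27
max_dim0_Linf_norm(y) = 0.85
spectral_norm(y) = 1.54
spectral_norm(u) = 6.51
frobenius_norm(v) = 9.61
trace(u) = 1.06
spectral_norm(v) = 6.19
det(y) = -0.29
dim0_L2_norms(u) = [3.3, 4.24, 3.38, 5.09, 2.46, 3.75]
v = y + u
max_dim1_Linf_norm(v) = 2.85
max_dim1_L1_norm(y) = 2.72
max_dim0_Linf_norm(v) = 2.85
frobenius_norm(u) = 9.29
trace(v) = 1.85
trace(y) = 0.79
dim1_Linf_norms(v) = [2.72, 2.85, 2.41, 2.53, 2.3, 2.49]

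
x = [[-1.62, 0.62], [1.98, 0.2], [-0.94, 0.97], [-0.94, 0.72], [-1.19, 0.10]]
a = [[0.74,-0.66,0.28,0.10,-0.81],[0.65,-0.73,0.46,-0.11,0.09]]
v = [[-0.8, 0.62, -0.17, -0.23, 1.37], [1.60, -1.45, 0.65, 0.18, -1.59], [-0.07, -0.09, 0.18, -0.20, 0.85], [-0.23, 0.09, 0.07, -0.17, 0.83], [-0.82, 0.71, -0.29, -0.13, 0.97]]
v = x @ a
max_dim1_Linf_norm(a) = 0.81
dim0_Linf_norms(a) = [0.74, 0.73, 0.46, 0.11, 0.81]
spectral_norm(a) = 1.58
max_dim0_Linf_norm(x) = 1.98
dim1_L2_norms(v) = [1.73, 2.77, 0.9, 0.89, 1.49]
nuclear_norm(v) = 4.68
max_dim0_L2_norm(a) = 0.98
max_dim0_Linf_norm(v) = 1.6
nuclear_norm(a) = 2.22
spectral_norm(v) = 3.66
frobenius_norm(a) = 1.71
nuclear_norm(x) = 4.34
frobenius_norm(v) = 3.80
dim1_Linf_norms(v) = [1.37, 1.6, 0.85, 0.83, 0.97]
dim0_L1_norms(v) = [3.52, 2.96, 1.36, 0.91, 5.61]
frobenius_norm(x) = 3.41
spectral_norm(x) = 3.22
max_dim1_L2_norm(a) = 1.31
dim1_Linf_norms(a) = [0.81, 0.73]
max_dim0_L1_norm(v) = 5.61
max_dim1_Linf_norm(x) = 1.98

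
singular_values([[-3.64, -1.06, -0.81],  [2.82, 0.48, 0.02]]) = [4.79, 0.54]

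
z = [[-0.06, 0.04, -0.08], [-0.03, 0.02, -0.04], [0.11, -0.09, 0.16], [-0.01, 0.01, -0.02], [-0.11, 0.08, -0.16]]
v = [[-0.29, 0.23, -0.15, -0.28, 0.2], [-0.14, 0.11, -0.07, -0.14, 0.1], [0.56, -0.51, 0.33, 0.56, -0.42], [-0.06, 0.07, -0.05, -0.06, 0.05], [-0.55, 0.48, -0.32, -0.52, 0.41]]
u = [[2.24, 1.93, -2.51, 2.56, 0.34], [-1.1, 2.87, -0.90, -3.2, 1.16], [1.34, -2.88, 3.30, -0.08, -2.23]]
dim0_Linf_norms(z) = [0.11, 0.09, 0.16]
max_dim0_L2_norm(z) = 0.24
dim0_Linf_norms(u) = [2.24, 2.88, 3.3, 3.2, 2.23]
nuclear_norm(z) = 0.34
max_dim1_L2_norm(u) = 5.1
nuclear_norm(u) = 13.21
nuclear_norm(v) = 1.67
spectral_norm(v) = 1.61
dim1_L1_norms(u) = [9.58, 9.23, 9.83]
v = z @ u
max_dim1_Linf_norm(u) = 3.3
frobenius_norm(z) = 0.32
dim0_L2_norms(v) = [0.85, 0.75, 0.49, 0.83, 0.63]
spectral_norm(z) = 0.32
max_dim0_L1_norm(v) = 1.6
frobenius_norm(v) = 1.61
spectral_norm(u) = 6.49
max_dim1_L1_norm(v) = 2.38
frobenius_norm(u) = 8.34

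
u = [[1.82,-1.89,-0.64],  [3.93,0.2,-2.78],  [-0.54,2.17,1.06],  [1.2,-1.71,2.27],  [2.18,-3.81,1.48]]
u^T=[[1.82, 3.93, -0.54, 1.20, 2.18], [-1.89, 0.2, 2.17, -1.71, -3.81], [-0.64, -2.78, 1.06, 2.27, 1.48]]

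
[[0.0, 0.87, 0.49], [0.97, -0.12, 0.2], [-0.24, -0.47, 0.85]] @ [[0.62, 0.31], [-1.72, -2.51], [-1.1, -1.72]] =[[-2.04, -3.03], [0.59, 0.26], [-0.28, -0.36]]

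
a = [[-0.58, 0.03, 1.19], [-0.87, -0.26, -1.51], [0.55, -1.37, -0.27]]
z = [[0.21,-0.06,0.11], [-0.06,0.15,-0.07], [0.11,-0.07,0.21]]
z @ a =[[-0.01,-0.13,0.31], [-0.13,0.06,-0.28], [0.11,-0.27,0.18]]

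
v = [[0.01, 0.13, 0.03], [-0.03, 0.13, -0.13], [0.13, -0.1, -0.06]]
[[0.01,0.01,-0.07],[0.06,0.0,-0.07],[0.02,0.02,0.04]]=v @ [[0.16, 0.23, -0.07], [0.15, 0.09, -0.51], [-0.31, 0.01, 0.04]]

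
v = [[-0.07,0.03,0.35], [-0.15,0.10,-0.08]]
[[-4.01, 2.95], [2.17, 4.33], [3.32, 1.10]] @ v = [[-0.16,  0.17,  -1.64], [-0.8,  0.5,  0.41], [-0.4,  0.21,  1.07]]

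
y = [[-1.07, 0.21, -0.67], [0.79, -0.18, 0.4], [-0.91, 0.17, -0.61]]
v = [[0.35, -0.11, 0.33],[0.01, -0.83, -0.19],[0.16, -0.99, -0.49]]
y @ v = [[-0.48, 0.61, -0.06], [0.34, -0.33, 0.10], [-0.41, 0.56, -0.03]]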